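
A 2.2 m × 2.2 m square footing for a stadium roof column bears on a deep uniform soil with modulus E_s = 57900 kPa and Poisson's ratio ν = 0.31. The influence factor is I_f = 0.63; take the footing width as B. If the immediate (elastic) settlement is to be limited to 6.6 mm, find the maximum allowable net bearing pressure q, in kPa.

q ≈ 305 kPa

S_e = q·B·(1−ν²)/E_s · I_f  ⇒  q = S_e·E_s / (B·(1−ν²)·I_f).
q = 0.0066 × 57900 / (2.2 × 0.9039 × 0.63) = 305 kPa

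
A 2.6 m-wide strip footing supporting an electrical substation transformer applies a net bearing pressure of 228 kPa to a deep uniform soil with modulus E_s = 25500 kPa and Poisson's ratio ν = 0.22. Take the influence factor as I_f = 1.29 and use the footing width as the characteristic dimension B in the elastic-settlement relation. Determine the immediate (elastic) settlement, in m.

S_e ≈ 0.0285 m

Immediate (elastic) settlement: S_e = q·B·(1−ν²)/E_s · I_f.
S_e = 228 × 2.6 × (1 − 0.22²) / 25500 × 1.29
    = 228 × 2.6 × 0.9516 / 25500 × 1.29
    = 0.02854 m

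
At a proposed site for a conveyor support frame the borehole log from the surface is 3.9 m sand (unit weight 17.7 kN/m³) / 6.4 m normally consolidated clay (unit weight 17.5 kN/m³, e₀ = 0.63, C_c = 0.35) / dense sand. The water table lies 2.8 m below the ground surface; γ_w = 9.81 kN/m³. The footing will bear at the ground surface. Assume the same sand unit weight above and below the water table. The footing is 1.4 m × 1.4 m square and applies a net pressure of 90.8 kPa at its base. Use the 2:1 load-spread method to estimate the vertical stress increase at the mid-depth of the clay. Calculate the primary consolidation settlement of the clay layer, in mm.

Mid-depth of clay below the ground surface: z = 3.9 + 6.4/2 = 7.1 m.
Total vertical stress at mid-clay: σ_v = 17.7×3.9 + 17.5×3.2 = 125.03 kPa.
Pore pressure: u = 9.81×(7.1 − 2.8) = 42.183 kPa.
Initial effective stress: σ'_0 = σ_v − u = 125.03 − 42.183 = 82.847 kPa.
Stress increase at mid-clay by the 2:1 spreading method:
Δσ = qBL/((B+z)(L+z)) = 90.8×1.4×1.4/((1.4+7.1)(1.4+7.1)) = 2.4632 kPa
Final effective stress: σ'_f = σ'_0 + Δσ = 82.847 + 2.4632 = 85.31 kPa.
Normally consolidated clay, so the full stress increment lies on the virgin compression line:
S_c = C_c·H/(1+e₀)·log₁₀(σ'_f/σ'_0) = 0.35×6.4/(1+0.63)×log₁₀(85.31/82.847)
    = 1.3742 × 0.012723 = 0.01748 m

S_c ≈ 17.5 mm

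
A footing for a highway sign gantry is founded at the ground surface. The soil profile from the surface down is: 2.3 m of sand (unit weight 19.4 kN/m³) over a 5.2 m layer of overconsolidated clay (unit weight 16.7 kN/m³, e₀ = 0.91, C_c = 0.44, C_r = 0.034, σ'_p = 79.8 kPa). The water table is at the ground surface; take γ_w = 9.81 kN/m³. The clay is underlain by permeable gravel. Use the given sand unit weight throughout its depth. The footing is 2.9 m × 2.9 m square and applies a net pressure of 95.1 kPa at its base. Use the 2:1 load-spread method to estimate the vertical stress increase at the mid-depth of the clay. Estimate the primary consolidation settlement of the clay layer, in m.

Mid-depth of clay below the ground surface: z = 2.3 + 5.2/2 = 4.9 m.
Total vertical stress at mid-clay: σ_v = 19.4×2.3 + 16.7×2.6 = 88.04 kPa.
Pore pressure: u = 9.81×(4.9 − 0) = 48.069 kPa.
Initial effective stress: σ'_0 = σ_v − u = 88.04 − 48.069 = 39.971 kPa.
Stress increase at mid-clay by the 2:1 spreading method:
Δσ = qBL/((B+z)(L+z)) = 95.1×2.9×2.9/((2.9+4.9)(2.9+4.9)) = 13.146 kPa
Final effective stress: σ'_f = 39.971 + 13.146 = 53.117 kPa.
σ'_f = 53.117 ≤ σ'_p = 79.8 kPa, so the clay remains overconsolidated and only the recompression index applies:
S_c = C_r·H/(1+e₀)·log₁₀(σ'_f/σ'_0) = 0.034×5.2/1.91×log₁₀(53.117/39.971)
    = 0.092565 × 0.12349 = 0.01143 m

S_c ≈ 0.0114 m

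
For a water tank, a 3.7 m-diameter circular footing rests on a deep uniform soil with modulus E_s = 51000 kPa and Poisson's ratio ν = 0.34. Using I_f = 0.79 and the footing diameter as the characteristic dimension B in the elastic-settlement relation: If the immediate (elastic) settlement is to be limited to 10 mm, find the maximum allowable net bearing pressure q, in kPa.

S_e = q·B·(1−ν²)/E_s · I_f  ⇒  q = S_e·E_s / (B·(1−ν²)·I_f).
q = 0.01 × 51000 / (3.7 × 0.8844 × 0.79) = 197.3 kPa

q ≈ 197 kPa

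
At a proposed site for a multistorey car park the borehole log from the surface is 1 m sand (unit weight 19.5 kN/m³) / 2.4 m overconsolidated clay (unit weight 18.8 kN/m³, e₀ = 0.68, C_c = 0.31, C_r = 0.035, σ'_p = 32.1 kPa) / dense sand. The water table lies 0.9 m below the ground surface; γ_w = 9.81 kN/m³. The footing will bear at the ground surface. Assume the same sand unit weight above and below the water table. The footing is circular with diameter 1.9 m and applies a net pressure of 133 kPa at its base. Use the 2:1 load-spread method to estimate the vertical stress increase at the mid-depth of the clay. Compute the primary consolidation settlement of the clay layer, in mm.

S_c ≈ 115 mm

Mid-depth of clay below the ground surface: z = 1 + 2.4/2 = 2.2 m.
Total vertical stress at mid-clay: σ_v = 19.5×1 + 18.8×1.2 = 42.06 kPa.
Pore pressure: u = 9.81×(2.2 − 0.9) = 12.753 kPa.
Initial effective stress: σ'_0 = σ_v − u = 42.06 − 12.753 = 29.307 kPa.
Stress increase at mid-clay by the 2:1 spreading method:
Δσ ≈ qD²/(D+z)² = 133×1.9²/(1.9+2.2)² = 28.562 kPa
Final effective stress: σ'_f = 29.307 + 28.562 = 57.869 kPa.
σ'_f = 57.869 > σ'_p = 32.1 kPa, so the stress path crosses the preconsolidation pressure — recompression up to σ'_p, then virgin compression beyond:
S_c = H/(1+e₀)·[C_r·log₁₀(σ'_p/σ'_0) + C_c·log₁₀(σ'_f/σ'_p)]
    = 2.4/1.68 × [0.035×log₁₀(32.1/29.307) + 0.31×log₁₀(57.869/32.1)]
    = 1.4286 × [0.0013837 + 0.079342] = 0.1153 m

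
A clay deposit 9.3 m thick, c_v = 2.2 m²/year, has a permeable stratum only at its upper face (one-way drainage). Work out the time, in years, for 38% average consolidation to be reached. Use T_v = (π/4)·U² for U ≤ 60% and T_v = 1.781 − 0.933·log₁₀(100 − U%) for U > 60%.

Drainage path length: H_d = H = 9.3 m (single drainage).
U ≤ 60%: T_v = (π/4)·U² = (π/4)×0.38² = 0.11341.
t = T_v·H_d²/c_v = 0.11341×9.3²/2.2 = 4.459 years.

t ≈ 4.46 years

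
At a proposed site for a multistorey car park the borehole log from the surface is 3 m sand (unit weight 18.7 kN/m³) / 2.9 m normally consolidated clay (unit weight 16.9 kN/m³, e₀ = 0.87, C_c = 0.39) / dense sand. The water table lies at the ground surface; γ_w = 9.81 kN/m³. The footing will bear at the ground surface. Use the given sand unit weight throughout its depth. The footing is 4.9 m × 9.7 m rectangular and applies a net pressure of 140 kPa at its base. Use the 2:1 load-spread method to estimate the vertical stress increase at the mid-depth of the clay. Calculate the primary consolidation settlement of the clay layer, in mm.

S_c ≈ 226 mm

Mid-depth of clay below the ground surface: z = 3 + 2.9/2 = 4.45 m.
Total vertical stress at mid-clay: σ_v = 18.7×3 + 16.9×1.45 = 80.605 kPa.
Pore pressure: u = 9.81×(4.45 − 0) = 43.655 kPa.
Initial effective stress: σ'_0 = σ_v − u = 80.605 − 43.655 = 36.95 kPa.
Stress increase at mid-clay by the 2:1 spreading method:
Δσ = qBL/((B+z)(L+z)) = 140×4.9×9.7/((4.9+4.45)(9.7+4.45)) = 50.295 kPa
Final effective stress: σ'_f = σ'_0 + Δσ = 36.95 + 50.295 = 87.245 kPa.
Normally consolidated clay, so the full stress increment lies on the virgin compression line:
S_c = C_c·H/(1+e₀)·log₁₀(σ'_f/σ'_0) = 0.39×2.9/(1+0.87)×log₁₀(87.245/36.95)
    = 0.60481 × 0.37313 = 0.2257 m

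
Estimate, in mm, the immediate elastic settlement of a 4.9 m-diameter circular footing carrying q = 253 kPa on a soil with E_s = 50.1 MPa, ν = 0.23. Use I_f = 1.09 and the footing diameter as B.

S_e ≈ 25.5 mm

Immediate (elastic) settlement: S_e = q·B·(1−ν²)/E_s · I_f.
E_s = 50.1 MPa = 50100 kPa.
S_e = 253 × 4.9 × (1 − 0.23²) / 50100 × 1.09
    = 253 × 4.9 × 0.9471 / 50100 × 1.09
    = 0.02554 m = 25.54 mm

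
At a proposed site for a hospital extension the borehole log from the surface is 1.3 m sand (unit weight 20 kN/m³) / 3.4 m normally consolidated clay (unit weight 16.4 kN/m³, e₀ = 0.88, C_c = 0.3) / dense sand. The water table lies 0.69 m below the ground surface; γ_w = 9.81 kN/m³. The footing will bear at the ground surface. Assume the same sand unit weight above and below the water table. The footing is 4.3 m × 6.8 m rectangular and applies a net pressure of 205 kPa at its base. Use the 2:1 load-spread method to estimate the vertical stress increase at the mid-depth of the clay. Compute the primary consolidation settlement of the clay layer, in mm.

Mid-depth of clay below the ground surface: z = 1.3 + 3.4/2 = 3 m.
Total vertical stress at mid-clay: σ_v = 20×1.3 + 16.4×1.7 = 53.88 kPa.
Pore pressure: u = 9.81×(3 − 0.69) = 22.661 kPa.
Initial effective stress: σ'_0 = σ_v − u = 53.88 − 22.661 = 31.219 kPa.
Stress increase at mid-clay by the 2:1 spreading method:
Δσ = qBL/((B+z)(L+z)) = 205×4.3×6.8/((4.3+3)(6.8+3)) = 83.788 kPa
Final effective stress: σ'_f = σ'_0 + Δσ = 31.219 + 83.788 = 115.01 kPa.
Normally consolidated clay, so the full stress increment lies on the virgin compression line:
S_c = C_c·H/(1+e₀)·log₁₀(σ'_f/σ'_0) = 0.3×3.4/(1+0.88)×log₁₀(115.01/31.219)
    = 0.54255 × 0.56632 = 0.3073 m

S_c ≈ 307 mm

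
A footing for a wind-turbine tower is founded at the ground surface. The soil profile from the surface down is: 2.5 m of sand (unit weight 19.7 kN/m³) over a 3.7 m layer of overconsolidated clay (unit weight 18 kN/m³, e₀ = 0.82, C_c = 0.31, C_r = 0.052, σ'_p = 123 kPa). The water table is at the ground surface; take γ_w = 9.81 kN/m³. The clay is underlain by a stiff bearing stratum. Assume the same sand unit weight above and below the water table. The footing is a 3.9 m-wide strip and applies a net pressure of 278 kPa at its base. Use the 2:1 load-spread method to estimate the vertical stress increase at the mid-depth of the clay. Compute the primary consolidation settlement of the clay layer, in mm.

Mid-depth of clay below the ground surface: z = 2.5 + 3.7/2 = 4.35 m.
Total vertical stress at mid-clay: σ_v = 19.7×2.5 + 18×1.85 = 82.55 kPa.
Pore pressure: u = 9.81×(4.35 − 0) = 42.673 kPa.
Initial effective stress: σ'_0 = σ_v − u = 82.55 − 42.673 = 39.877 kPa.
Stress increase at mid-clay by the 2:1 spreading method:
Δσ = qB/(B+z) = 278×3.9/(3.9+4.35) = 131.42 kPa
Final effective stress: σ'_f = 39.877 + 131.42 = 171.3 kPa.
σ'_f = 171.3 > σ'_p = 123 kPa, so the stress path crosses the preconsolidation pressure — recompression up to σ'_p, then virgin compression beyond:
S_c = H/(1+e₀)·[C_r·log₁₀(σ'_p/σ'_0) + C_c·log₁₀(σ'_f/σ'_p)]
    = 3.7/1.82 × [0.052×log₁₀(123/39.877) + 0.31×log₁₀(171.3/123)]
    = 2.033 × [0.025437 + 0.044594] = 0.1424 m

S_c ≈ 142 mm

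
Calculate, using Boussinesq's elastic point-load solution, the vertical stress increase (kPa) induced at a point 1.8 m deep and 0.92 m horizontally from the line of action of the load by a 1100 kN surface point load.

Boussinesq vertical stress below a point load on an elastic half-space:
Δσ_z = 3P/(2πz²) · [1 + (r/z)²]^(−5/2)
r/z = 0.92/1.8 = 0.51111; [1+(r/z)²]^(−5/2) = 0.55977.
Δσ_z = 3×1100/(2π×1.8²) × 0.55977 = 162.1 × 0.55977 = 90.74 kPa

Δσ_z ≈ 90.7 kPa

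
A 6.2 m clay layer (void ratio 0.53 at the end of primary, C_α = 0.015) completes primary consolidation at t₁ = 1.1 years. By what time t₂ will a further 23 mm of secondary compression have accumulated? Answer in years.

t₂ ≈ 2.63 years

S_s = C_α·H/(1+e_p)·log₁₀(t₂/t₁) ⇒ log₁₀(t₂/t₁) = S_s·(1+e_p)/(C_α·H).
log₁₀(t₂/t₁) = 0.023 × (1+0.53) / (0.015×6.2) = 0.3784
t₂ = t₁ × 10^0.3784 = 1.1 × 2.39 = 2.629 years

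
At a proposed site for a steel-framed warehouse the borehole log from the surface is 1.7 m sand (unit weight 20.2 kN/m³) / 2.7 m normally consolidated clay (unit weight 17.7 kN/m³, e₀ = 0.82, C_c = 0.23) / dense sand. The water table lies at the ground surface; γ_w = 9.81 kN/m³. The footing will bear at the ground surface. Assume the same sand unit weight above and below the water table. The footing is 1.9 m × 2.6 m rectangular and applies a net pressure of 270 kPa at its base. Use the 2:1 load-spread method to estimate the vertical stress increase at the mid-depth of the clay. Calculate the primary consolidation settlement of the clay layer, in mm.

S_c ≈ 146 mm

Mid-depth of clay below the ground surface: z = 1.7 + 2.7/2 = 3.05 m.
Total vertical stress at mid-clay: σ_v = 20.2×1.7 + 17.7×1.35 = 58.235 kPa.
Pore pressure: u = 9.81×(3.05 − 0) = 29.921 kPa.
Initial effective stress: σ'_0 = σ_v − u = 58.235 − 29.921 = 28.314 kPa.
Stress increase at mid-clay by the 2:1 spreading method:
Δσ = qBL/((B+z)(L+z)) = 270×1.9×2.6/((1.9+3.05)(2.6+3.05)) = 47.691 kPa
Final effective stress: σ'_f = σ'_0 + Δσ = 28.314 + 47.691 = 76.005 kPa.
Normally consolidated clay, so the full stress increment lies on the virgin compression line:
S_c = C_c·H/(1+e₀)·log₁₀(σ'_f/σ'_0) = 0.23×2.7/(1+0.82)×log₁₀(76.005/28.314)
    = 0.34121 × 0.42884 = 0.1463 m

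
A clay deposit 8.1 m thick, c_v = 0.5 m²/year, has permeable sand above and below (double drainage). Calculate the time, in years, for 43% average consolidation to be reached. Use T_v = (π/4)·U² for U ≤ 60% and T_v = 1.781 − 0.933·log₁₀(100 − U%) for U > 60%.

Drainage path length: H_d = H/2 = 4.05 m (double drainage).
U ≤ 60%: T_v = (π/4)·U² = (π/4)×0.43² = 0.14522.
t = T_v·H_d²/c_v = 0.14522×4.05²/0.5 = 4.764 years.

t ≈ 4.76 years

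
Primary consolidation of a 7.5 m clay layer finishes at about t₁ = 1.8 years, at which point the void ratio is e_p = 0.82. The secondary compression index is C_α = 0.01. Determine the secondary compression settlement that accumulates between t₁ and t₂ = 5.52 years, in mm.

Secondary compression: S_s = C_α·H/(1+e_p)·log₁₀(t₂/t₁)
S_s = 0.01×7.5/(1+0.82)×log₁₀(5.52/1.8)
    = 0.04121 × 0.4867 = 0.02005 m

S_s ≈ 20.1 mm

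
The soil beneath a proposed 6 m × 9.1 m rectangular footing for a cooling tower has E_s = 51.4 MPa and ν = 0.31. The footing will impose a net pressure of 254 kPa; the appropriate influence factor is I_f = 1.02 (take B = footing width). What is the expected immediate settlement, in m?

S_e ≈ 0.0273 m

Immediate (elastic) settlement: S_e = q·B·(1−ν²)/E_s · I_f.
E_s = 51.4 MPa = 51400 kPa.
S_e = 254 × 6 × (1 − 0.31²) / 51400 × 1.02
    = 254 × 6 × 0.9039 / 51400 × 1.02
    = 0.02734 m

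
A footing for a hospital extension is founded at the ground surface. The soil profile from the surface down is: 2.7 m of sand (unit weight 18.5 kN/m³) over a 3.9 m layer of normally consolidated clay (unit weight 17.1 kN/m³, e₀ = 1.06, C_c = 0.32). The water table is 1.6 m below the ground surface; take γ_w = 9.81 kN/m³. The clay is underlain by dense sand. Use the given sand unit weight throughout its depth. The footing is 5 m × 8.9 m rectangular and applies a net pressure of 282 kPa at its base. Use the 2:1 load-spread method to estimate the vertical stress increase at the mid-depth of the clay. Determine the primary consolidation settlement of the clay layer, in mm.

S_c ≈ 271 mm

Mid-depth of clay below the ground surface: z = 2.7 + 3.9/2 = 4.65 m.
Total vertical stress at mid-clay: σ_v = 18.5×2.7 + 17.1×1.95 = 83.295 kPa.
Pore pressure: u = 9.81×(4.65 − 1.6) = 29.921 kPa.
Initial effective stress: σ'_0 = σ_v − u = 83.295 − 29.921 = 53.374 kPa.
Stress increase at mid-clay by the 2:1 spreading method:
Δσ = qBL/((B+z)(L+z)) = 282×5×8.9/((5+4.65)(8.9+4.65)) = 95.972 kPa
Final effective stress: σ'_f = σ'_0 + Δσ = 53.374 + 95.972 = 149.35 kPa.
Normally consolidated clay, so the full stress increment lies on the virgin compression line:
S_c = C_c·H/(1+e₀)·log₁₀(σ'_f/σ'_0) = 0.32×3.9/(1+1.06)×log₁₀(149.35/53.374)
    = 0.60583 × 0.44688 = 0.2707 m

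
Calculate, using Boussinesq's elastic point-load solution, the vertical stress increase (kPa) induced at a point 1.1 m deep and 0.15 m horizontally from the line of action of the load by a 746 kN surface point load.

Boussinesq vertical stress below a point load on an elastic half-space:
Δσ_z = 3P/(2πz²) · [1 + (r/z)²]^(−5/2)
r/z = 0.15/1.1 = 0.13636; [1+(r/z)²]^(−5/2) = 0.95498.
Δσ_z = 3×746/(2π×1.1²) × 0.95498 = 294.37 × 0.95498 = 281.1 kPa

Δσ_z ≈ 281 kPa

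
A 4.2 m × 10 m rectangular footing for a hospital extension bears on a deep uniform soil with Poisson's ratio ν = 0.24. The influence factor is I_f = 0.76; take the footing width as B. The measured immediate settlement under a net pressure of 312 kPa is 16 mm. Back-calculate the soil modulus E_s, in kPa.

S_e = q·B·(1−ν²)/E_s · I_f  ⇒  E_s = q·B·(1−ν²)·I_f / S_e.
E_s = 312 × 4.2 × 0.9424 × 0.76 / 0.016 = 58660 kPa

E_s ≈ 58700 kPa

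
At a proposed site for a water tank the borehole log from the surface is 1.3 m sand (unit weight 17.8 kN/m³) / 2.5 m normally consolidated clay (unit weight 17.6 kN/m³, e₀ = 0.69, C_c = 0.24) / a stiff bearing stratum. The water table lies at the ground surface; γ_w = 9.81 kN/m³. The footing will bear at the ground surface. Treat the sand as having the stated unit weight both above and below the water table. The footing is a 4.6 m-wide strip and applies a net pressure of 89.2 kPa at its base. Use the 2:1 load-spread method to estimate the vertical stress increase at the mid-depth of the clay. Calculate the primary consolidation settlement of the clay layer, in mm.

Mid-depth of clay below the ground surface: z = 1.3 + 2.5/2 = 2.55 m.
Total vertical stress at mid-clay: σ_v = 17.8×1.3 + 17.6×1.25 = 45.14 kPa.
Pore pressure: u = 9.81×(2.55 − 0) = 25.015 kPa.
Initial effective stress: σ'_0 = σ_v − u = 45.14 − 25.015 = 20.125 kPa.
Stress increase at mid-clay by the 2:1 spreading method:
Δσ = qB/(B+z) = 89.2×4.6/(4.6+2.55) = 57.387 kPa
Final effective stress: σ'_f = σ'_0 + Δσ = 20.125 + 57.387 = 77.512 kPa.
Normally consolidated clay, so the full stress increment lies on the virgin compression line:
S_c = C_c·H/(1+e₀)·log₁₀(σ'_f/σ'_0) = 0.24×2.5/(1+0.69)×log₁₀(77.512/20.125)
    = 0.35503 × 0.58563 = 0.2079 m

S_c ≈ 208 mm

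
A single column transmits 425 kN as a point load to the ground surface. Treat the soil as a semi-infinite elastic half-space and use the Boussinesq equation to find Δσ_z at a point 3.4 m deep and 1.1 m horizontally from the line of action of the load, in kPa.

Δσ_z ≈ 13.7 kPa

Boussinesq vertical stress below a point load on an elastic half-space:
Δσ_z = 3P/(2πz²) · [1 + (r/z)²]^(−5/2)
r/z = 1.1/3.4 = 0.32353; [1+(r/z)²]^(−5/2) = 0.77968.
Δσ_z = 3×425/(2π×3.4²) × 0.77968 = 17.554 × 0.77968 = 13.69 kPa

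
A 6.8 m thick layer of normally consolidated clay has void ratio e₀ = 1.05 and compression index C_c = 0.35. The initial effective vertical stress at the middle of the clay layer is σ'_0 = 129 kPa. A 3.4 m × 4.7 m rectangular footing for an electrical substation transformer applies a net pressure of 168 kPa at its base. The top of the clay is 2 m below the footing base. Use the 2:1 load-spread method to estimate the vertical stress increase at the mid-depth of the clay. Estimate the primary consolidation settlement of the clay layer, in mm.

S_c ≈ 106 mm

Mid-depth of clay below the footing base: z = 2 + 6.8/2 = 5.4 m.
Stress increase at mid-clay by the 2:1 spreading method:
Δσ = qBL/((B+z)(L+z)) = 168×3.4×4.7/((3.4+5.4)(4.7+5.4)) = 30.205 kPa
Final effective stress: σ'_f = σ'_0 + Δσ = 129 + 30.205 = 159.2 kPa.
Normally consolidated clay, so the full stress increment lies on the virgin compression line:
S_c = C_c·H/(1+e₀)·log₁₀(σ'_f/σ'_0) = 0.35×6.8/(1+1.05)×log₁₀(159.2/129)
    = 1.161 × 0.091353 = 0.1061 m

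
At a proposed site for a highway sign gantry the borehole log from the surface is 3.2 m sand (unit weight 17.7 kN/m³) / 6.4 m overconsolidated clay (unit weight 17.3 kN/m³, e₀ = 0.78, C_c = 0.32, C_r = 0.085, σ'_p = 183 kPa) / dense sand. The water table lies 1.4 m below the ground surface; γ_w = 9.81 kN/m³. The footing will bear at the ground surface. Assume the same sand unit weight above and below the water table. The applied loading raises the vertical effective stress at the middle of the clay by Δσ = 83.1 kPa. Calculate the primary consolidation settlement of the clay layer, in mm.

S_c ≈ 112 mm

Mid-depth of clay below the ground surface: z = 3.2 + 6.4/2 = 6.4 m.
Total vertical stress at mid-clay: σ_v = 17.7×3.2 + 17.3×3.2 = 112 kPa.
Pore pressure: u = 9.81×(6.4 − 1.4) = 49.05 kPa.
Initial effective stress: σ'_0 = σ_v − u = 112 − 49.05 = 62.95 kPa.
Final effective stress: σ'_f = 62.95 + 83.1 = 146.05 kPa.
σ'_f = 146.05 ≤ σ'_p = 183 kPa, so the clay remains overconsolidated and only the recompression index applies:
S_c = C_r·H/(1+e₀)·log₁₀(σ'_f/σ'_0) = 0.085×6.4/1.78×log₁₀(146.05/62.95)
    = 0.30562 × 0.36551 = 0.1117 m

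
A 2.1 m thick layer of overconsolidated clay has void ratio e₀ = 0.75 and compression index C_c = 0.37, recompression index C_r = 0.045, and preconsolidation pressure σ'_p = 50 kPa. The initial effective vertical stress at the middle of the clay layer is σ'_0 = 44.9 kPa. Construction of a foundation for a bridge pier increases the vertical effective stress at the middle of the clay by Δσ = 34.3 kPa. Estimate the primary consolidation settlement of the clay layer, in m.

Final effective stress: σ'_f = 44.9 + 34.3 = 79.2 kPa.
σ'_f = 79.2 > σ'_p = 50 kPa, so the stress path crosses the preconsolidation pressure — recompression up to σ'_p, then virgin compression beyond:
S_c = H/(1+e₀)·[C_r·log₁₀(σ'_p/σ'_0) + C_c·log₁₀(σ'_f/σ'_p)]
    = 2.1/1.75 × [0.045×log₁₀(50/44.9) + 0.37×log₁₀(79.2/50)]
    = 1.2 × [0.0021026 + 0.073909] = 0.09121 m

S_c ≈ 0.0912 m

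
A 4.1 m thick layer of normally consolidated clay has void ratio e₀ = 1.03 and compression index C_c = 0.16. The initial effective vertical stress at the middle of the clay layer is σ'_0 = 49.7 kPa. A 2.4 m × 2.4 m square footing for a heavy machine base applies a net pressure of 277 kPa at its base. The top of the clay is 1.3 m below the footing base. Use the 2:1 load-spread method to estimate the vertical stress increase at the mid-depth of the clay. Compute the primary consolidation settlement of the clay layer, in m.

Mid-depth of clay below the footing base: z = 1.3 + 4.1/2 = 3.35 m.
Stress increase at mid-clay by the 2:1 spreading method:
Δσ = qBL/((B+z)(L+z)) = 277×2.4×2.4/((2.4+3.35)(2.4+3.35)) = 48.258 kPa
Final effective stress: σ'_f = σ'_0 + Δσ = 49.7 + 48.258 = 97.958 kPa.
Normally consolidated clay, so the full stress increment lies on the virgin compression line:
S_c = C_c·H/(1+e₀)·log₁₀(σ'_f/σ'_0) = 0.16×4.1/(1+1.03)×log₁₀(97.958/49.7)
    = 0.32315 × 0.29468 = 0.09523 m

S_c ≈ 0.0952 m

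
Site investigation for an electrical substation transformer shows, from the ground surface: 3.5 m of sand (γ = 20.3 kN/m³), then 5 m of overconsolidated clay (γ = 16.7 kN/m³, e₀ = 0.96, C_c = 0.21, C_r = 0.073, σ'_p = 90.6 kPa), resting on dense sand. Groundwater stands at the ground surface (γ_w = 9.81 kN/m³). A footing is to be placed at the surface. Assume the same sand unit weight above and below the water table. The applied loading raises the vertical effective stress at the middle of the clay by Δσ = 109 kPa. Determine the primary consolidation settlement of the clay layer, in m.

Mid-depth of clay below the ground surface: z = 3.5 + 5/2 = 6 m.
Total vertical stress at mid-clay: σ_v = 20.3×3.5 + 16.7×2.5 = 112.8 kPa.
Pore pressure: u = 9.81×(6 − 0) = 58.86 kPa.
Initial effective stress: σ'_0 = σ_v − u = 112.8 − 58.86 = 53.94 kPa.
Final effective stress: σ'_f = 53.94 + 109 = 162.94 kPa.
σ'_f = 162.94 > σ'_p = 90.6 kPa, so the stress path crosses the preconsolidation pressure — recompression up to σ'_p, then virgin compression beyond:
S_c = H/(1+e₀)·[C_r·log₁₀(σ'_p/σ'_0) + C_c·log₁₀(σ'_f/σ'_p)]
    = 5/1.96 × [0.073×log₁₀(90.6/53.94) + 0.21×log₁₀(162.94/90.6)]
    = 2.551 × [0.016441 + 0.053529] = 0.1785 m

S_c ≈ 0.178 m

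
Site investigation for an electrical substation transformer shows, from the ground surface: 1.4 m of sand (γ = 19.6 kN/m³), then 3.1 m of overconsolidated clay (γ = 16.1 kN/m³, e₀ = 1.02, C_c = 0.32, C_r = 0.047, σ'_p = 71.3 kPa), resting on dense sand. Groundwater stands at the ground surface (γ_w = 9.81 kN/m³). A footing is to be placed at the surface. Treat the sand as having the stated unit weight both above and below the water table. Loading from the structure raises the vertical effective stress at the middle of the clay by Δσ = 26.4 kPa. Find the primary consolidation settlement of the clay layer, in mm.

Mid-depth of clay below the ground surface: z = 1.4 + 3.1/2 = 2.95 m.
Total vertical stress at mid-clay: σ_v = 19.6×1.4 + 16.1×1.55 = 52.395 kPa.
Pore pressure: u = 9.81×(2.95 − 0) = 28.94 kPa.
Initial effective stress: σ'_0 = σ_v − u = 52.395 − 28.94 = 23.455 kPa.
Final effective stress: σ'_f = 23.455 + 26.4 = 49.855 kPa.
σ'_f = 49.855 ≤ σ'_p = 71.3 kPa, so the clay remains overconsolidated and only the recompression index applies:
S_c = C_r·H/(1+e₀)·log₁₀(σ'_f/σ'_0) = 0.047×3.1/2.02×log₁₀(49.855/23.455)
    = 0.072131 × 0.32747 = 0.02362 m

S_c ≈ 23.6 mm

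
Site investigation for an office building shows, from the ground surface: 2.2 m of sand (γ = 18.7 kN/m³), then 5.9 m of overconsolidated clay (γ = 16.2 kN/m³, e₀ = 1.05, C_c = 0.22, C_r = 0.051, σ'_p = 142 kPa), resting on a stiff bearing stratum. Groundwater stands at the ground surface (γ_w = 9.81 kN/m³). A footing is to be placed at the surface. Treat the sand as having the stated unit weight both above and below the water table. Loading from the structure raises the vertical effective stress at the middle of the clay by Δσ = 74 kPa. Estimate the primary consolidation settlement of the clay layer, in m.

S_c ≈ 0.0685 m

Mid-depth of clay below the ground surface: z = 2.2 + 5.9/2 = 5.15 m.
Total vertical stress at mid-clay: σ_v = 18.7×2.2 + 16.2×2.95 = 88.93 kPa.
Pore pressure: u = 9.81×(5.15 − 0) = 50.522 kPa.
Initial effective stress: σ'_0 = σ_v − u = 88.93 − 50.522 = 38.408 kPa.
Final effective stress: σ'_f = 38.408 + 74 = 112.41 kPa.
σ'_f = 112.41 ≤ σ'_p = 142 kPa, so the clay remains overconsolidated and only the recompression index applies:
S_c = C_r·H/(1+e₀)·log₁₀(σ'_f/σ'_0) = 0.051×5.9/2.05×log₁₀(112.41/38.408)
    = 0.14678 × 0.46638 = 0.06845 m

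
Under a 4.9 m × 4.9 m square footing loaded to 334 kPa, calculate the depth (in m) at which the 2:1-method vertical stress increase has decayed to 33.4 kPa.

z ≈ 10.6 m

2:1 spreading — at depth z the loaded area has grown by z in each plan dimension:
qB²/(B+z)² = Δσ_z ⇒ z = B(√(q/Δσ_z) − 1) = 4.9×(√(334/33.4) − 1) = 10.6 m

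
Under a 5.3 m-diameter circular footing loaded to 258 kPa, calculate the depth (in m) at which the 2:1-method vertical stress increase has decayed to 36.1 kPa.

2:1 spreading — at depth z the loaded area has grown by z in each plan dimension:
qD²/(D+z)² = Δσ_z ⇒ z = D(√(q/Δσ_z) − 1) = 5.3×(√(258/36.1) − 1) = 8.869 m

z ≈ 8.87 m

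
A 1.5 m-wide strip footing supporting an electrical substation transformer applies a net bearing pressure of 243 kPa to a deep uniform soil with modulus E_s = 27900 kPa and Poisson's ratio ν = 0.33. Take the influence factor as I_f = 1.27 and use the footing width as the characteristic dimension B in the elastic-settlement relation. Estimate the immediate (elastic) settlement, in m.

Immediate (elastic) settlement: S_e = q·B·(1−ν²)/E_s · I_f.
S_e = 243 × 1.5 × (1 − 0.33²) / 27900 × 1.27
    = 243 × 1.5 × 0.8911 / 27900 × 1.27
    = 0.01479 m

S_e ≈ 0.0148 m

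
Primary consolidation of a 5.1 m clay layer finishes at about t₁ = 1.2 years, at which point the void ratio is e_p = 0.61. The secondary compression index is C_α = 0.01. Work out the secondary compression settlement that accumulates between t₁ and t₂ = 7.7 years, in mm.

Secondary compression: S_s = C_α·H/(1+e_p)·log₁₀(t₂/t₁)
S_s = 0.01×5.1/(1+0.61)×log₁₀(7.7/1.2)
    = 0.03168 × 0.8073 = 0.02557 m

S_s ≈ 25.6 mm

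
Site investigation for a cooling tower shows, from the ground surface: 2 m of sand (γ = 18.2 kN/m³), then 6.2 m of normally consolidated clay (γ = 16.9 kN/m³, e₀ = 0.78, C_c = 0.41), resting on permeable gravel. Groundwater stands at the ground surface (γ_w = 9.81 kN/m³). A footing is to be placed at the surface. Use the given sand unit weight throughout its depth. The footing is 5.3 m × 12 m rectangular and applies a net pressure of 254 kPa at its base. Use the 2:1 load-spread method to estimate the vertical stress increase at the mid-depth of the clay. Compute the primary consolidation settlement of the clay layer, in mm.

S_c ≈ 749 mm

Mid-depth of clay below the ground surface: z = 2 + 6.2/2 = 5.1 m.
Total vertical stress at mid-clay: σ_v = 18.2×2 + 16.9×3.1 = 88.79 kPa.
Pore pressure: u = 9.81×(5.1 − 0) = 50.031 kPa.
Initial effective stress: σ'_0 = σ_v − u = 88.79 − 50.031 = 38.759 kPa.
Stress increase at mid-clay by the 2:1 spreading method:
Δσ = qBL/((B+z)(L+z)) = 254×5.3×12/((5.3+5.1)(12+5.1)) = 90.837 kPa
Final effective stress: σ'_f = σ'_0 + Δσ = 38.759 + 90.837 = 129.6 kPa.
Normally consolidated clay, so the full stress increment lies on the virgin compression line:
S_c = C_c·H/(1+e₀)·log₁₀(σ'_f/σ'_0) = 0.41×6.2/(1+0.78)×log₁₀(129.6/38.759)
    = 1.4281 × 0.52423 = 0.7487 m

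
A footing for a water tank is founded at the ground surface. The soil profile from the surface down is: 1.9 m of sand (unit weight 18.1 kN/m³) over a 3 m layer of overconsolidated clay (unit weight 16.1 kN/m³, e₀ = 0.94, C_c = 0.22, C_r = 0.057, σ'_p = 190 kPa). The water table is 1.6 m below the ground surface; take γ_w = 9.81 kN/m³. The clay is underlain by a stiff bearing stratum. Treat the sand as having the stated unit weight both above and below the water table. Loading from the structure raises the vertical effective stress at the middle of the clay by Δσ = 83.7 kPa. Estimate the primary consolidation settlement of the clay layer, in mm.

S_c ≈ 42.7 mm

Mid-depth of clay below the ground surface: z = 1.9 + 3/2 = 3.4 m.
Total vertical stress at mid-clay: σ_v = 18.1×1.9 + 16.1×1.5 = 58.54 kPa.
Pore pressure: u = 9.81×(3.4 − 1.6) = 17.658 kPa.
Initial effective stress: σ'_0 = σ_v − u = 58.54 − 17.658 = 40.882 kPa.
Final effective stress: σ'_f = 40.882 + 83.7 = 124.58 kPa.
σ'_f = 124.58 ≤ σ'_p = 190 kPa, so the clay remains overconsolidated and only the recompression index applies:
S_c = C_r·H/(1+e₀)·log₁₀(σ'_f/σ'_0) = 0.057×3/1.94×log₁₀(124.58/40.882)
    = 0.088145 × 0.48392 = 0.04266 m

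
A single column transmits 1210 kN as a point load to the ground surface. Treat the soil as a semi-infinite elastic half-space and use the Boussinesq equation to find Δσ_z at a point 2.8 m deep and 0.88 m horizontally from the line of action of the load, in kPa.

Δσ_z ≈ 58.2 kPa

Boussinesq vertical stress below a point load on an elastic half-space:
Δσ_z = 3P/(2πz²) · [1 + (r/z)²]^(−5/2)
r/z = 0.88/2.8 = 0.31429; [1+(r/z)²]^(−5/2) = 0.79018.
Δσ_z = 3×1210/(2π×2.8²) × 0.79018 = 73.69 × 0.79018 = 58.23 kPa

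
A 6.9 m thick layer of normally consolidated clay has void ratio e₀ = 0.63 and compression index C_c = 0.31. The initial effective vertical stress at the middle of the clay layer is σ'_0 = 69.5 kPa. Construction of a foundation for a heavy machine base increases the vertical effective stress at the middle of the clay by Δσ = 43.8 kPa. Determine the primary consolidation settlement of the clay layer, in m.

S_c ≈ 0.279 m

Final effective stress: σ'_f = σ'_0 + Δσ = 69.5 + 43.8 = 113.3 kPa.
Normally consolidated clay, so the full stress increment lies on the virgin compression line:
S_c = C_c·H/(1+e₀)·log₁₀(σ'_f/σ'_0) = 0.31×6.9/(1+0.63)×log₁₀(113.3/69.5)
    = 1.3123 × 0.21225 = 0.2785 m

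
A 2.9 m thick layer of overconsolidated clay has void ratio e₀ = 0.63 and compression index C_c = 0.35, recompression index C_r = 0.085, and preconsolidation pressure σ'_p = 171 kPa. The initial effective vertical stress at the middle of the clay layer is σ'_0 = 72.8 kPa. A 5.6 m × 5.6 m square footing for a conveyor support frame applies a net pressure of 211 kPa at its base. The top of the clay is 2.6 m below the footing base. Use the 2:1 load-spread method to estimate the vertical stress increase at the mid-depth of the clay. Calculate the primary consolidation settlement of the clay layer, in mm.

S_c ≈ 44.7 mm

Mid-depth of clay below the footing base: z = 2.6 + 2.9/2 = 4.05 m.
Stress increase at mid-clay by the 2:1 spreading method:
Δσ = qBL/((B+z)(L+z)) = 211×5.6×5.6/((5.6+4.05)(5.6+4.05)) = 71.057 kPa
Final effective stress: σ'_f = 72.8 + 71.057 = 143.86 kPa.
σ'_f = 143.86 ≤ σ'_p = 171 kPa, so the clay remains overconsolidated and only the recompression index applies:
S_c = C_r·H/(1+e₀)·log₁₀(σ'_f/σ'_0) = 0.085×2.9/1.63×log₁₀(143.86/72.8)
    = 0.15122 × 0.29581 = 0.04473 m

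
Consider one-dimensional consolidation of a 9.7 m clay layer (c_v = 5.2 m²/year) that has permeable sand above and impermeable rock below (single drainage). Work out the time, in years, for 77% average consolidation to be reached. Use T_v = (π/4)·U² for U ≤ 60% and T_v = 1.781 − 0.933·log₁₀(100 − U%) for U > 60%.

t ≈ 9.24 years

Drainage path length: H_d = H = 9.7 m (single drainage).
U > 60%: T_v = 1.781 − 0.933·log₁₀(100 − 77) = 0.51051.
t = T_v·H_d²/c_v = 0.51051×9.7²/5.2 = 9.237 years.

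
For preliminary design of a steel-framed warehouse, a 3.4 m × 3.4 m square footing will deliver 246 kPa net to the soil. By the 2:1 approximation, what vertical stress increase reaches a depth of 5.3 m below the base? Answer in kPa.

By the 2:1 method the load spreads at 1 horizontal : 2 vertical, so at depth z the loaded area has grown by z in each plan dimension:
Δσ = qBL/((B+z)(L+z)) = 246×3.4×3.4/((3.4+5.3)(3.4+5.3)) = 37.571 kPa

Δσ_z ≈ 37.6 kPa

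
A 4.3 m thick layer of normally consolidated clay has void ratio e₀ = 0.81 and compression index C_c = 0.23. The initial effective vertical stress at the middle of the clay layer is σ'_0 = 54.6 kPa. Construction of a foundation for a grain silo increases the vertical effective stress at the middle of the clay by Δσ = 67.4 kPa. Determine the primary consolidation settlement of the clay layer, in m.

S_c ≈ 0.191 m

Final effective stress: σ'_f = σ'_0 + Δσ = 54.6 + 67.4 = 122 kPa.
Normally consolidated clay, so the full stress increment lies on the virgin compression line:
S_c = C_c·H/(1+e₀)·log₁₀(σ'_f/σ'_0) = 0.23×4.3/(1+0.81)×log₁₀(122/54.6)
    = 0.54641 × 0.34917 = 0.1908 m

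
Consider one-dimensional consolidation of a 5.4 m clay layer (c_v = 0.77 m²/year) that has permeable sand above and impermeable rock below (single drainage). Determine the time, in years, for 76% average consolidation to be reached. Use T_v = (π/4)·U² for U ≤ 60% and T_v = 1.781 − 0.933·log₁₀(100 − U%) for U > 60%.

Drainage path length: H_d = H = 5.4 m (single drainage).
U > 60%: T_v = 1.781 − 0.933·log₁₀(100 − 76) = 0.49326.
t = T_v·H_d²/c_v = 0.49326×5.4²/0.77 = 18.68 years.

t ≈ 18.7 years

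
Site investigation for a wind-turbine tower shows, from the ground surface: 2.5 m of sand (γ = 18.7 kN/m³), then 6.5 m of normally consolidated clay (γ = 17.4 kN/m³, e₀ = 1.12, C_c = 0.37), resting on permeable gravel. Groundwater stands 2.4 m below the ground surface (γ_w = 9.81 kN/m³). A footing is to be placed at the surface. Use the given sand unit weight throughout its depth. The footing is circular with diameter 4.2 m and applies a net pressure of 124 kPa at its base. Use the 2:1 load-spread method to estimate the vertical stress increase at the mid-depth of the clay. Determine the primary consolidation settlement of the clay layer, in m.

S_c ≈ 0.134 m

Mid-depth of clay below the ground surface: z = 2.5 + 6.5/2 = 5.75 m.
Total vertical stress at mid-clay: σ_v = 18.7×2.5 + 17.4×3.25 = 103.3 kPa.
Pore pressure: u = 9.81×(5.75 − 2.4) = 32.864 kPa.
Initial effective stress: σ'_0 = σ_v − u = 103.3 − 32.864 = 70.436 kPa.
Stress increase at mid-clay by the 2:1 spreading method:
Δσ ≈ qD²/(D+z)² = 124×4.2²/(4.2+5.75)² = 22.094 kPa
Final effective stress: σ'_f = σ'_0 + Δσ = 70.436 + 22.094 = 92.53 kPa.
Normally consolidated clay, so the full stress increment lies on the virgin compression line:
S_c = C_c·H/(1+e₀)·log₁₀(σ'_f/σ'_0) = 0.37×6.5/(1+1.12)×log₁₀(92.53/70.436)
    = 1.1344 × 0.11849 = 0.1344 m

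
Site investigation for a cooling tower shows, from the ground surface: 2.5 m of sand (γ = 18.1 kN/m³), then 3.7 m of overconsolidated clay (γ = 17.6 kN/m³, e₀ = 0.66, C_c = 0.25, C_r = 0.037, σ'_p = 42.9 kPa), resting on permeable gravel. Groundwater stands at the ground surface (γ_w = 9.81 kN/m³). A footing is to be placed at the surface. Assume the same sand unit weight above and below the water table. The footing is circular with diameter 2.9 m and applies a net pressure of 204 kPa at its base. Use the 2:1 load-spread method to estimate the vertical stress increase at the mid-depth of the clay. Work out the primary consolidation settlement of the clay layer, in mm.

Mid-depth of clay below the ground surface: z = 2.5 + 3.7/2 = 4.35 m.
Total vertical stress at mid-clay: σ_v = 18.1×2.5 + 17.6×1.85 = 77.81 kPa.
Pore pressure: u = 9.81×(4.35 − 0) = 42.673 kPa.
Initial effective stress: σ'_0 = σ_v − u = 77.81 − 42.673 = 35.137 kPa.
Stress increase at mid-clay by the 2:1 spreading method:
Δσ ≈ qD²/(D+z)² = 204×2.9²/(2.9+4.35)² = 32.64 kPa
Final effective stress: σ'_f = 35.137 + 32.64 = 67.777 kPa.
σ'_f = 67.777 > σ'_p = 42.9 kPa, so the stress path crosses the preconsolidation pressure — recompression up to σ'_p, then virgin compression beyond:
S_c = H/(1+e₀)·[C_r·log₁₀(σ'_p/σ'_0) + C_c·log₁₀(σ'_f/σ'_p)]
    = 3.7/1.66 × [0.037×log₁₀(42.9/35.137) + 0.25×log₁₀(67.777/42.9)]
    = 2.2289 × [0.0032076 + 0.049656] = 0.1178 m

S_c ≈ 118 mm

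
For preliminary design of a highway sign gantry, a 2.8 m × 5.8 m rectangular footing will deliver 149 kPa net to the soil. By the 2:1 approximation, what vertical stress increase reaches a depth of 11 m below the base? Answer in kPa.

Δσ_z ≈ 10.4 kPa

By the 2:1 method the load spreads at 1 horizontal : 2 vertical, so at depth z the loaded area has grown by z in each plan dimension:
Δσ = qBL/((B+z)(L+z)) = 149×2.8×5.8/((2.8+11)(5.8+11)) = 10.437 kPa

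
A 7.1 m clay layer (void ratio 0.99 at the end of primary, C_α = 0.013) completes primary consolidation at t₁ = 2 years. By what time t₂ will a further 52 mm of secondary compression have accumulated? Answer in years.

S_s = C_α·H/(1+e_p)·log₁₀(t₂/t₁) ⇒ log₁₀(t₂/t₁) = S_s·(1+e_p)/(C_α·H).
log₁₀(t₂/t₁) = 0.052 × (1+0.99) / (0.013×7.1) = 1.121
t₂ = t₁ × 10^1.121 = 2 × 13.22 = 26.43 years

t₂ ≈ 26.4 years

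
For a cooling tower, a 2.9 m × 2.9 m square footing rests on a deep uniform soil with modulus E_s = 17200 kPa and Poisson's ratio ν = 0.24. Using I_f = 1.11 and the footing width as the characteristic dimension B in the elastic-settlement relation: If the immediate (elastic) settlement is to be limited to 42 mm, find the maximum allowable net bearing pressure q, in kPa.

S_e = q·B·(1−ν²)/E_s · I_f  ⇒  q = S_e·E_s / (B·(1−ν²)·I_f).
q = 0.042 × 17200 / (2.9 × 0.9424 × 1.11) = 238.1 kPa

q ≈ 238 kPa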